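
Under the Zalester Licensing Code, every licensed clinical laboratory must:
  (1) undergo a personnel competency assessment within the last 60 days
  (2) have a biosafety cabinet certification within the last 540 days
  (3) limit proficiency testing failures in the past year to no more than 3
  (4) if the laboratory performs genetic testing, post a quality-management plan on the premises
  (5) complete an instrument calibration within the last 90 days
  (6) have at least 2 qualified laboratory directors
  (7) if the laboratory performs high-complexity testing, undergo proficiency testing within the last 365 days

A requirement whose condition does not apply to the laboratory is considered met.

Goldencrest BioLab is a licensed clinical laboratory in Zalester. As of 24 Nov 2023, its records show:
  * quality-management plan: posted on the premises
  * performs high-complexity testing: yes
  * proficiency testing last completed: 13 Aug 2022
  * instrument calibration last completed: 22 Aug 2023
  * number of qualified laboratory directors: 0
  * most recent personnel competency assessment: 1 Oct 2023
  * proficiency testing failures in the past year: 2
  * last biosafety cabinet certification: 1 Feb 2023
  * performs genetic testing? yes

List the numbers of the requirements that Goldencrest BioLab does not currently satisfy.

1. personnel competency assessment 54 days ago vs limit 60 → met
2. biosafety cabinet certification 296 days ago vs limit 540 → met
3. proficiency testing failures in the past year 2 ≤ 3 → met
4. condition 'performs genetic testing' holds; quality-management plan present → met
5. instrument calibration 94 days ago vs limit 90 → not met
6. qualified laboratory directors 0 < 2 → not met
7. condition 'performs high-complexity testing' holds; proficiency testing 468 days ago vs limit 365 → not met
Not met: 5, 6, 7

5, 6, 7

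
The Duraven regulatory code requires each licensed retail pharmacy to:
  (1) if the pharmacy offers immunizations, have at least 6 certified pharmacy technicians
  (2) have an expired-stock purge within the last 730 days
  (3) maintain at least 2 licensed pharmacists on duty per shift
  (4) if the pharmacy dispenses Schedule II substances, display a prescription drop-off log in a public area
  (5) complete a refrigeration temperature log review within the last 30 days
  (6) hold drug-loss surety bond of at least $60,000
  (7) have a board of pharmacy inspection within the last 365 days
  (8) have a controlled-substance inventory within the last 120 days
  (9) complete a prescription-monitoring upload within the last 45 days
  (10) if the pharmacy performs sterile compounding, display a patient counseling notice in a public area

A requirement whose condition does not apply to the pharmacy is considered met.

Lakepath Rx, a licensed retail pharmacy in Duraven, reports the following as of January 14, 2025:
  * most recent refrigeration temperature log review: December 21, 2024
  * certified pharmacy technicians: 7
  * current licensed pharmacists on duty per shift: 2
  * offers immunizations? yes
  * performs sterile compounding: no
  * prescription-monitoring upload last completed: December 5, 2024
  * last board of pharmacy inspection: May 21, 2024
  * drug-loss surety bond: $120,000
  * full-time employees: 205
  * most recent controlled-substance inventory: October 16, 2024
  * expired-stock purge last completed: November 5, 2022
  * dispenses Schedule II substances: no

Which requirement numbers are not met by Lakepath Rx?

2

1. condition 'offers immunizations' holds; certified pharmacy technicians 7 ≥ 6 → met
2. expired-stock purge 801 days ago vs limit 730 → not met
3. licensed pharmacists on duty per shift 2 ≥ 2 → met
4. condition 'dispenses Schedule II substances' does not hold → requirement n/a → met
5. refrigeration temperature log review 24 days ago vs limit 30 → met
6. drug-loss surety bond $120,000 ≥ $60,000 → met
7. board of pharmacy inspection 238 days ago vs limit 365 → met
8. controlled-substance inventory 90 days ago vs limit 120 → met
9. prescription-monitoring upload 40 days ago vs limit 45 → met
10. condition 'performs sterile compounding' does not hold → requirement n/a → met
Not met: 2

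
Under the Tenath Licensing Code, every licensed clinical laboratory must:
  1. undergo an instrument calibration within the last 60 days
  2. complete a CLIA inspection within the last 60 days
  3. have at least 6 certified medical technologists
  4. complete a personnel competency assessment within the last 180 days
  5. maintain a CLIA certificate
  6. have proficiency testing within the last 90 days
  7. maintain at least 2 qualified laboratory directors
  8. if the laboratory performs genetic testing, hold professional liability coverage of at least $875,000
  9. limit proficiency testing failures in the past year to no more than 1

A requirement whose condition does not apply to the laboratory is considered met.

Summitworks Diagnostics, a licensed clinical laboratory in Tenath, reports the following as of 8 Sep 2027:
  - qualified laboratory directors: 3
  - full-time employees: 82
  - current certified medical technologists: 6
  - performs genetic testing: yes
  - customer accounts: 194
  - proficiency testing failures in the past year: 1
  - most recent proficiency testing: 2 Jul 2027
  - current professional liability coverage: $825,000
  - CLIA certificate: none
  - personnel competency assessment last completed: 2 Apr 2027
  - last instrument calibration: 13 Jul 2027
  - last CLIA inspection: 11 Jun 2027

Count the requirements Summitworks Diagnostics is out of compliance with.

1. instrument calibration 57 days ago vs limit 60 → met
2. CLIA inspection 89 days ago vs limit 60 → not met
3. certified medical technologists 6 ≥ 6 → met
4. personnel competency assessment 159 days ago vs limit 180 → met
5. CLIA certificate absent → not met
6. proficiency testing 68 days ago vs limit 90 → met
7. qualified laboratory directors 3 ≥ 2 → met
8. condition 'performs genetic testing' holds; professional liability coverage $825,000 < $875,000 → not met
9. proficiency testing failures in the past year 1 ≤ 1 → met
Not met: 3 of 9

3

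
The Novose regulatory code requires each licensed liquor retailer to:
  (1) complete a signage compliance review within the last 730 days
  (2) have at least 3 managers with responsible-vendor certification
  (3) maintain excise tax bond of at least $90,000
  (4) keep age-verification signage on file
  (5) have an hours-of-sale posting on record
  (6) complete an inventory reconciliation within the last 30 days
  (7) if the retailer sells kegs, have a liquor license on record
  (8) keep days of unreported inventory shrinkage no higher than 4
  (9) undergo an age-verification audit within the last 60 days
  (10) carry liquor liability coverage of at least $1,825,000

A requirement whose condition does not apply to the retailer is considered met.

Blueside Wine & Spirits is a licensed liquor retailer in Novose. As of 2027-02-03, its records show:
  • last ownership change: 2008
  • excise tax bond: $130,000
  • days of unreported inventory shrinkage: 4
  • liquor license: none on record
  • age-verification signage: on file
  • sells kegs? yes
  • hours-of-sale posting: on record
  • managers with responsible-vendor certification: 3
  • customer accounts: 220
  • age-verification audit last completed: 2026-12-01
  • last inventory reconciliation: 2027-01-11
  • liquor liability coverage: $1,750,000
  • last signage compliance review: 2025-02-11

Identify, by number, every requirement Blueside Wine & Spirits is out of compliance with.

1. signage compliance review 722 days ago vs limit 730 → met
2. managers with responsible-vendor certification 3 ≥ 3 → met
3. excise tax bond $130,000 ≥ $90,000 → met
4. age-verification signage present → met
5. hours-of-sale posting present → met
6. inventory reconciliation 23 days ago vs limit 30 → met
7. condition 'sells kegs' holds; liquor license absent → not met
8. days of unreported inventory shrinkage 4 ≤ 4 → met
9. age-verification audit 64 days ago vs limit 60 → not met
10. liquor liability coverage $1,750,000 < $1,825,000 → not met
Not met: 7, 9, 10

7, 9, 10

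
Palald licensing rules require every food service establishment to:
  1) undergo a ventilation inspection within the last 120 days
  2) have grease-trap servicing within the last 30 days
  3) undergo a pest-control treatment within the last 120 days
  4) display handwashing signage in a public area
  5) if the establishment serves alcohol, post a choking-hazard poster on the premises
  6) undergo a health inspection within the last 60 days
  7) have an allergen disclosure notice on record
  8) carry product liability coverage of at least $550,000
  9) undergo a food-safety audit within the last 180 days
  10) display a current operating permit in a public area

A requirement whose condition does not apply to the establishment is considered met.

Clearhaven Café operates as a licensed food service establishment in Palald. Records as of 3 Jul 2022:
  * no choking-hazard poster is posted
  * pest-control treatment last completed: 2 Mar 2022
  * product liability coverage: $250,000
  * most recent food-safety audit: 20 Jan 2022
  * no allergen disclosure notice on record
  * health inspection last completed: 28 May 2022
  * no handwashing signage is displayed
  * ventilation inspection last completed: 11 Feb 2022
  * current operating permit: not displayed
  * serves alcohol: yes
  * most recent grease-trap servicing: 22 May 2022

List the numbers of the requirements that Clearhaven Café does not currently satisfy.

1, 2, 3, 4, 5, 7, 8, 10

1. ventilation inspection 142 days ago vs limit 120 → not met
2. grease-trap servicing 42 days ago vs limit 30 → not met
3. pest-control treatment 123 days ago vs limit 120 → not met
4. handwashing signage absent → not met
5. condition 'serves alcohol' holds; choking-hazard poster absent → not met
6. health inspection 36 days ago vs limit 60 → met
7. allergen disclosure notice absent → not met
8. product liability coverage $250,000 < $550,000 → not met
9. food-safety audit 164 days ago vs limit 180 → met
10. current operating permit absent → not met
Not met: 1, 2, 3, 4, 5, 7, 8, 10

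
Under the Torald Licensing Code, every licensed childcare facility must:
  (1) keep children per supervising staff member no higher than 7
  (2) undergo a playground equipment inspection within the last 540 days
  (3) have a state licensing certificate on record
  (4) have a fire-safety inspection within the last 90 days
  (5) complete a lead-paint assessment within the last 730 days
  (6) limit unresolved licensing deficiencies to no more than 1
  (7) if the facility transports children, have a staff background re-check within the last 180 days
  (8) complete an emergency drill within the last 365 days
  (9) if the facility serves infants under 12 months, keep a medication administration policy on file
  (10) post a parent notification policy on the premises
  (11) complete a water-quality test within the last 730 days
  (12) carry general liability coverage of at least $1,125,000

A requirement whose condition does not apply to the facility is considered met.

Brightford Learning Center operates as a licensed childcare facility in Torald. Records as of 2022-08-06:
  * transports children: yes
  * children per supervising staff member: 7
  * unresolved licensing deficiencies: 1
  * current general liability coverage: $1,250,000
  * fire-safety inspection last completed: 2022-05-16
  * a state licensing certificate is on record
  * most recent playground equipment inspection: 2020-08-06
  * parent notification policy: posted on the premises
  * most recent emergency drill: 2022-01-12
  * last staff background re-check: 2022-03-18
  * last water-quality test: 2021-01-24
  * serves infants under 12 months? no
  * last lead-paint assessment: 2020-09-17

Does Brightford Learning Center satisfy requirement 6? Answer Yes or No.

6. unresolved licensing deficiencies 1 ≤ 1 → met

Yes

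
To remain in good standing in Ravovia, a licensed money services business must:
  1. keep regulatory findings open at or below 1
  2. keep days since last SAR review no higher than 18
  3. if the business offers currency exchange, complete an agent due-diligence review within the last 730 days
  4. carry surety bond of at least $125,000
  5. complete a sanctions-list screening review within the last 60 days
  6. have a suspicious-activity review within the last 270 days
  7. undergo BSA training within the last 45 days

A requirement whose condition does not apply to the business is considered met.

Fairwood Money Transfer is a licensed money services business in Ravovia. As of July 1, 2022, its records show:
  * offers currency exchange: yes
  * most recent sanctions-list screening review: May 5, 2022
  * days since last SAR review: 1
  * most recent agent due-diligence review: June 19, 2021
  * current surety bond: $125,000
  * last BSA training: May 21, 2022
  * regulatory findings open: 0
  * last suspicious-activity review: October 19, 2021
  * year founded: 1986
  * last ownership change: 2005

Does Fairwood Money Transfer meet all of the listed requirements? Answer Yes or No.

1. regulatory findings open 0 ≤ 1 → met
2. days since last SAR review 1 ≤ 18 → met
3. condition 'offers currency exchange' holds; agent due-diligence review 377 days ago vs limit 730 → met
4. surety bond $125,000 ≥ $125,000 → met
5. sanctions-list screening review 57 days ago vs limit 60 → met
6. suspicious-activity review 255 days ago vs limit 270 → met
7. BSA training 41 days ago vs limit 45 → met
All met.

Yes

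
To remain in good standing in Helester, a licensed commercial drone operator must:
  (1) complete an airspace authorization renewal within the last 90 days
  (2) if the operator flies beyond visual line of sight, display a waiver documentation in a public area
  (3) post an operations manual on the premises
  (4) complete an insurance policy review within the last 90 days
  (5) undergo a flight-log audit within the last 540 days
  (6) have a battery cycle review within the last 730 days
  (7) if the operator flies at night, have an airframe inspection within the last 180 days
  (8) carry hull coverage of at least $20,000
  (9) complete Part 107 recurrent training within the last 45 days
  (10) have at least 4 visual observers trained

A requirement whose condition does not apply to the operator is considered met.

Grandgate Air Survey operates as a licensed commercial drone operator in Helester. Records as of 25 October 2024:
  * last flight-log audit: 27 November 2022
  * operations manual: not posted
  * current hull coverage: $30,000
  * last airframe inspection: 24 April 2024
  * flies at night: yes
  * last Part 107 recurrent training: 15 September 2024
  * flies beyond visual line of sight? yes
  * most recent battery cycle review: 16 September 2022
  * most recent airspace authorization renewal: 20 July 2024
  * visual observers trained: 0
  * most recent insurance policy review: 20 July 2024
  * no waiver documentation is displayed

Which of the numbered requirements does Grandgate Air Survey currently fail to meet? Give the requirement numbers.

1. airspace authorization renewal 97 days ago vs limit 90 → not met
2. condition 'flies beyond visual line of sight' holds; waiver documentation absent → not met
3. operations manual absent → not met
4. insurance policy review 97 days ago vs limit 90 → not met
5. flight-log audit 698 days ago vs limit 540 → not met
6. battery cycle review 770 days ago vs limit 730 → not met
7. condition 'flies at night' holds; airframe inspection 184 days ago vs limit 180 → not met
8. hull coverage $30,000 ≥ $20,000 → met
9. Part 107 recurrent training 40 days ago vs limit 45 → met
10. visual observers trained 0 < 4 → not met
Not met: 1, 2, 3, 4, 5, 6, 7, 10

1, 2, 3, 4, 5, 6, 7, 10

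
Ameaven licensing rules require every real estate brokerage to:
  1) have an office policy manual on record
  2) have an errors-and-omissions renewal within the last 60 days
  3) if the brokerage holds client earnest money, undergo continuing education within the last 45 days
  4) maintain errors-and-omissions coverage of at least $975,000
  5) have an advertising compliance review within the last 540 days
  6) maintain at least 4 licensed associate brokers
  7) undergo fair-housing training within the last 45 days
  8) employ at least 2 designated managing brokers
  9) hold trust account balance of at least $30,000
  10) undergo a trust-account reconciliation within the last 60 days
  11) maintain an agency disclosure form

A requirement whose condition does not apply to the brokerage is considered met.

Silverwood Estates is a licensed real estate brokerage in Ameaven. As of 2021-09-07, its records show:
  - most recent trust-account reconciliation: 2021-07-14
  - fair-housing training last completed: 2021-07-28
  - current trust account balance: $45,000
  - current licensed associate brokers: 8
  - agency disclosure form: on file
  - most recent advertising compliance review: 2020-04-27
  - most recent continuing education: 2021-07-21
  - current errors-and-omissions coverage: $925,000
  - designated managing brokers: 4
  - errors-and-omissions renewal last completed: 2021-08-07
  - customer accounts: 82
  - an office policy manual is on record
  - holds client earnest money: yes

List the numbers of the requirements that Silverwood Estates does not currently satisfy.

1. office policy manual present → met
2. errors-and-omissions renewal 31 days ago vs limit 60 → met
3. condition 'holds client earnest money' holds; continuing education 48 days ago vs limit 45 → not met
4. errors-and-omissions coverage $925,000 < $975,000 → not met
5. advertising compliance review 498 days ago vs limit 540 → met
6. licensed associate brokers 8 ≥ 4 → met
7. fair-housing training 41 days ago vs limit 45 → met
8. designated managing brokers 4 ≥ 2 → met
9. trust account balance $45,000 ≥ $30,000 → met
10. trust-account reconciliation 55 days ago vs limit 60 → met
11. agency disclosure form present → met
Not met: 3, 4

3, 4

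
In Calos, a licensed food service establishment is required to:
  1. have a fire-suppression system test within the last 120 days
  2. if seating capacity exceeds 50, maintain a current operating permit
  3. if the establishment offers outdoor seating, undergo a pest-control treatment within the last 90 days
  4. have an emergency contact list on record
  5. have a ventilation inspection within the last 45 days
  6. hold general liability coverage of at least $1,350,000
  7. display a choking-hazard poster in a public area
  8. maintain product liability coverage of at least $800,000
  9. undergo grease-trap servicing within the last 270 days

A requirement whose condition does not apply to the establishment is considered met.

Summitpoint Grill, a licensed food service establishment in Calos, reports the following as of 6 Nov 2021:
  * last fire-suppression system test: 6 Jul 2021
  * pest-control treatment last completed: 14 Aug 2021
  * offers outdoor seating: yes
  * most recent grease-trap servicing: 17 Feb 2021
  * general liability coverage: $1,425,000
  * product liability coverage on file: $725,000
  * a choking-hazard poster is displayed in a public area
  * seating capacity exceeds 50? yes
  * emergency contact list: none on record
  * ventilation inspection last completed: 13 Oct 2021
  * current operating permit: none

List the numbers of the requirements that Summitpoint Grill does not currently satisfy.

1. fire-suppression system test 123 days ago vs limit 120 → not met
2. condition 'seating capacity exceeds 50' holds; current operating permit absent → not met
3. condition 'offers outdoor seating' holds; pest-control treatment 84 days ago vs limit 90 → met
4. emergency contact list absent → not met
5. ventilation inspection 24 days ago vs limit 45 → met
6. general liability coverage $1,425,000 ≥ $1,350,000 → met
7. choking-hazard poster present → met
8. product liability coverage $725,000 < $800,000 → not met
9. grease-trap servicing 262 days ago vs limit 270 → met
Not met: 1, 2, 4, 8

1, 2, 4, 8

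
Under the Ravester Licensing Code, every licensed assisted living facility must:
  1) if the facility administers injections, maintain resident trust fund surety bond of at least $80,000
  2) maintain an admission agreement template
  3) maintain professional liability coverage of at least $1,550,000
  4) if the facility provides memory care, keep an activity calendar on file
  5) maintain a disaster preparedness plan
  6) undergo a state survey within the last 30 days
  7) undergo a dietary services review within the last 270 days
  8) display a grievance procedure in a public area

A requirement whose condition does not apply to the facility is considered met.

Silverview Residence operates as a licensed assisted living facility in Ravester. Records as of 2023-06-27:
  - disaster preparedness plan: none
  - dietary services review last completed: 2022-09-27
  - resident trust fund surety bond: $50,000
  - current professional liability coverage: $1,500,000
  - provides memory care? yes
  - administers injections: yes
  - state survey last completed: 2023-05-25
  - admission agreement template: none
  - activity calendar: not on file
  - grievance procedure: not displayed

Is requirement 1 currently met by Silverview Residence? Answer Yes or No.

1. condition 'administers injections' holds; resident trust fund surety bond $50,000 < $80,000 → not met

No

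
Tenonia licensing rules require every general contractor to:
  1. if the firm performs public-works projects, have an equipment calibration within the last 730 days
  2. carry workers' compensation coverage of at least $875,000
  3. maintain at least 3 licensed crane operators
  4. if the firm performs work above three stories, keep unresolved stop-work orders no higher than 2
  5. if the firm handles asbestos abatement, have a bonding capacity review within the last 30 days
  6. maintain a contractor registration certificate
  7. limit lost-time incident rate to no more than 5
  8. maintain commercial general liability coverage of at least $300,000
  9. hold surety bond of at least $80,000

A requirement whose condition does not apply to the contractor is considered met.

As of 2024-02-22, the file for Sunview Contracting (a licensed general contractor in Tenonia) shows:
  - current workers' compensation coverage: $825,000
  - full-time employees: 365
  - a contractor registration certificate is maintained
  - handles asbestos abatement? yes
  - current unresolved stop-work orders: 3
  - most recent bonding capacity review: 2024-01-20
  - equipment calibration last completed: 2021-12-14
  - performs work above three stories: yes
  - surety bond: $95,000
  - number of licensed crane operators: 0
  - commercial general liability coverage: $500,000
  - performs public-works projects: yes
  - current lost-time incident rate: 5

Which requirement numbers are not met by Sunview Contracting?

1. condition 'performs public-works projects' holds; equipment calibration 800 days ago vs limit 730 → not met
2. workers' compensation coverage $825,000 < $875,000 → not met
3. licensed crane operators 0 < 3 → not met
4. condition 'performs work above three stories' holds; unresolved stop-work orders 3 > 2 → not met
5. condition 'handles asbestos abatement' holds; bonding capacity review 33 days ago vs limit 30 → not met
6. contractor registration certificate present → met
7. lost-time incident rate 5 ≤ 5 → met
8. commercial general liability coverage $500,000 ≥ $300,000 → met
9. surety bond $95,000 ≥ $80,000 → met
Not met: 1, 2, 3, 4, 5

1, 2, 3, 4, 5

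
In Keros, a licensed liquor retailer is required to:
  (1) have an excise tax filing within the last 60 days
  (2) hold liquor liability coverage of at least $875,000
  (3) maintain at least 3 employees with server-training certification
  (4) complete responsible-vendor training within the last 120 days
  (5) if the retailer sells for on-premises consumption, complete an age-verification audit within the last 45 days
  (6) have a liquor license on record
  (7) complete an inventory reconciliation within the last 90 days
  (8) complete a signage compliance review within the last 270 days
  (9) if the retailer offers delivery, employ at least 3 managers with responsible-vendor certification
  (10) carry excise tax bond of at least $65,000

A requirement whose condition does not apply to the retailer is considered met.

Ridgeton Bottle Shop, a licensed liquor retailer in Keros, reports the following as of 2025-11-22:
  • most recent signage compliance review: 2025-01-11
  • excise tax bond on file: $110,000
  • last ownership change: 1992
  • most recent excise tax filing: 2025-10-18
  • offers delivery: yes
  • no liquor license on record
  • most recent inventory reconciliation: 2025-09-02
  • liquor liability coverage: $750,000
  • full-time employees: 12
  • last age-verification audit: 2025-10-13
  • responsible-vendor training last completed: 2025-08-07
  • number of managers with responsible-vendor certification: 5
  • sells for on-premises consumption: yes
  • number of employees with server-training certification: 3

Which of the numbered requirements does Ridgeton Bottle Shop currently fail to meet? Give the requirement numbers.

2, 6, 8

1. excise tax filing 35 days ago vs limit 60 → met
2. liquor liability coverage $750,000 < $875,000 → not met
3. employees with server-training certification 3 ≥ 3 → met
4. responsible-vendor training 107 days ago vs limit 120 → met
5. condition 'sells for on-premises consumption' holds; age-verification audit 40 days ago vs limit 45 → met
6. liquor license absent → not met
7. inventory reconciliation 81 days ago vs limit 90 → met
8. signage compliance review 315 days ago vs limit 270 → not met
9. condition 'offers delivery' holds; managers with responsible-vendor certification 5 ≥ 3 → met
10. excise tax bond $110,000 ≥ $65,000 → met
Not met: 2, 6, 8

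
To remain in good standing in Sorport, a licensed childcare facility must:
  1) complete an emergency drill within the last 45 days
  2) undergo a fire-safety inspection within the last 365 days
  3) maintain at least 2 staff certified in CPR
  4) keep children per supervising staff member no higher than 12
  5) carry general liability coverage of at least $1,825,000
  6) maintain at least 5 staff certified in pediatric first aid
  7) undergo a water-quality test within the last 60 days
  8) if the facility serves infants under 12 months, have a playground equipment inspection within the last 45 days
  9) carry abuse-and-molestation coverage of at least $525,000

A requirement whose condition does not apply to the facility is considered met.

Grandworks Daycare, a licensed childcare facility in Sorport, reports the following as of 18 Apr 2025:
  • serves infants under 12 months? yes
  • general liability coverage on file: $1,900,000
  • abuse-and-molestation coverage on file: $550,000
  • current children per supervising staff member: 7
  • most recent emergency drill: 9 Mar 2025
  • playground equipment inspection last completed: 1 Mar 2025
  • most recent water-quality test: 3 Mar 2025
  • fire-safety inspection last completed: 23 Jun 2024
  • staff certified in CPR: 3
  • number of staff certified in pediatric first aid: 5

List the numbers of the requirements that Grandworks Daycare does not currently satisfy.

1. emergency drill 40 days ago vs limit 45 → met
2. fire-safety inspection 299 days ago vs limit 365 → met
3. staff certified in CPR 3 ≥ 2 → met
4. children per supervising staff member 7 ≤ 12 → met
5. general liability coverage $1,900,000 ≥ $1,825,000 → met
6. staff certified in pediatric first aid 5 ≥ 5 → met
7. water-quality test 46 days ago vs limit 60 → met
8. condition 'serves infants under 12 months' holds; playground equipment inspection 48 days ago vs limit 45 → not met
9. abuse-and-molestation coverage $550,000 ≥ $525,000 → met
Not met: 8

8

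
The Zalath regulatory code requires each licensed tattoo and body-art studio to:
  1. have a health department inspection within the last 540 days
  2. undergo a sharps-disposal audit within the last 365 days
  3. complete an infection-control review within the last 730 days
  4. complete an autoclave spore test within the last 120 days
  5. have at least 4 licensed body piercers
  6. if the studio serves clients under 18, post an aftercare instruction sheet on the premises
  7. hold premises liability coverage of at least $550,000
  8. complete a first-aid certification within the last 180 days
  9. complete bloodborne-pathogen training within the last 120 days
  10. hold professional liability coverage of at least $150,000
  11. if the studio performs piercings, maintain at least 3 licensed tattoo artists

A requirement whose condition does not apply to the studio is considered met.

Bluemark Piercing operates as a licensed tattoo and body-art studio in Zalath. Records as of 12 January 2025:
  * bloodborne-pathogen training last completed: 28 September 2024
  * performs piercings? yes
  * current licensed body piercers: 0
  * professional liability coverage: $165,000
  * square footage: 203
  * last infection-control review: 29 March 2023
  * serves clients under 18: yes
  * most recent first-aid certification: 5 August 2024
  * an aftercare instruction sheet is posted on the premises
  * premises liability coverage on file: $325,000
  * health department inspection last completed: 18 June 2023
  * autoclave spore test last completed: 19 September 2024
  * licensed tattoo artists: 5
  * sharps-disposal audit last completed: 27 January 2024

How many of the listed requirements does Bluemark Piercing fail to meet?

3

1. health department inspection 574 days ago vs limit 540 → not met
2. sharps-disposal audit 351 days ago vs limit 365 → met
3. infection-control review 655 days ago vs limit 730 → met
4. autoclave spore test 115 days ago vs limit 120 → met
5. licensed body piercers 0 < 4 → not met
6. condition 'serves clients under 18' holds; aftercare instruction sheet present → met
7. premises liability coverage $325,000 < $550,000 → not met
8. first-aid certification 160 days ago vs limit 180 → met
9. bloodborne-pathogen training 106 days ago vs limit 120 → met
10. professional liability coverage $165,000 ≥ $150,000 → met
11. condition 'performs piercings' holds; licensed tattoo artists 5 ≥ 3 → met
Not met: 3 of 11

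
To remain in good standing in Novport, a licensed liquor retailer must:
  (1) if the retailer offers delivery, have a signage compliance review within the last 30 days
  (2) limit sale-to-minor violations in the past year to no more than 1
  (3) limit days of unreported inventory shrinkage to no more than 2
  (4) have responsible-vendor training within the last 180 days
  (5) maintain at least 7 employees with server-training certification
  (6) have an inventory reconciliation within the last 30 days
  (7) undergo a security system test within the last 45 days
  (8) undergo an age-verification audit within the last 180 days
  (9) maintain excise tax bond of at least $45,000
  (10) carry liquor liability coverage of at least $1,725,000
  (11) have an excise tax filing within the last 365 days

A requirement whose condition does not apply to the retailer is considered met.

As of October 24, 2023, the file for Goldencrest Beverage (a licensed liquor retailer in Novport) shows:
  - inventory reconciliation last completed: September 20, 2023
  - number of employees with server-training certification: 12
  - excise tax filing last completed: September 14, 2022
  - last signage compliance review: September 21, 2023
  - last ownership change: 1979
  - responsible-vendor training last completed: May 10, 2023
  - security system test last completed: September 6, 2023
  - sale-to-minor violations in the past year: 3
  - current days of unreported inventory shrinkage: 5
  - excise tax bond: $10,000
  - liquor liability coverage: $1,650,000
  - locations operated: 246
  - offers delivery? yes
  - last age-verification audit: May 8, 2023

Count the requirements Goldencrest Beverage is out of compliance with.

1. condition 'offers delivery' holds; signage compliance review 33 days ago vs limit 30 → not met
2. sale-to-minor violations in the past year 3 > 1 → not met
3. days of unreported inventory shrinkage 5 > 2 → not met
4. responsible-vendor training 167 days ago vs limit 180 → met
5. employees with server-training certification 12 ≥ 7 → met
6. inventory reconciliation 34 days ago vs limit 30 → not met
7. security system test 48 days ago vs limit 45 → not met
8. age-verification audit 169 days ago vs limit 180 → met
9. excise tax bond $10,000 < $45,000 → not met
10. liquor liability coverage $1,650,000 < $1,725,000 → not met
11. excise tax filing 405 days ago vs limit 365 → not met
Not met: 8 of 11

8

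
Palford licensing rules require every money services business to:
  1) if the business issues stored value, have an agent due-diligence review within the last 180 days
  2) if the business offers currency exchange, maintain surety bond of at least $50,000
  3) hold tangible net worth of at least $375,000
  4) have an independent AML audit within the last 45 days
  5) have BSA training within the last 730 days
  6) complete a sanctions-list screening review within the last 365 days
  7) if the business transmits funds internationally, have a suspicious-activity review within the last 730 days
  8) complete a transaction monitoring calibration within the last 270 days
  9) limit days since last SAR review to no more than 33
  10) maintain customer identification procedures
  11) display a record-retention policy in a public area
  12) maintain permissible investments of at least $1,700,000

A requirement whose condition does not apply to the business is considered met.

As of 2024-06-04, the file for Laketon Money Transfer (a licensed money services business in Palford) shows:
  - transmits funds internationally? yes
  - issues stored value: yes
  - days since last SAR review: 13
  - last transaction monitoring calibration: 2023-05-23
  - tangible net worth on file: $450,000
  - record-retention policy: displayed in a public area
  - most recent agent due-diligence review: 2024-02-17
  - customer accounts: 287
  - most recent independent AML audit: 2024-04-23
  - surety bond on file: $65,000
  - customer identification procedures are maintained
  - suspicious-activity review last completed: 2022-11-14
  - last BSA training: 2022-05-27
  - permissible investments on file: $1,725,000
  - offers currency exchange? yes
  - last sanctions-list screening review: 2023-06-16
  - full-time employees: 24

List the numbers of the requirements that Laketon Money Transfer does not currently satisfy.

5, 8

1. condition 'issues stored value' holds; agent due-diligence review 108 days ago vs limit 180 → met
2. condition 'offers currency exchange' holds; surety bond $65,000 ≥ $50,000 → met
3. tangible net worth $450,000 ≥ $375,000 → met
4. independent AML audit 42 days ago vs limit 45 → met
5. BSA training 739 days ago vs limit 730 → not met
6. sanctions-list screening review 354 days ago vs limit 365 → met
7. condition 'transmits funds internationally' holds; suspicious-activity review 568 days ago vs limit 730 → met
8. transaction monitoring calibration 378 days ago vs limit 270 → not met
9. days since last SAR review 13 ≤ 33 → met
10. customer identification procedures present → met
11. record-retention policy present → met
12. permissible investments $1,725,000 ≥ $1,700,000 → met
Not met: 5, 8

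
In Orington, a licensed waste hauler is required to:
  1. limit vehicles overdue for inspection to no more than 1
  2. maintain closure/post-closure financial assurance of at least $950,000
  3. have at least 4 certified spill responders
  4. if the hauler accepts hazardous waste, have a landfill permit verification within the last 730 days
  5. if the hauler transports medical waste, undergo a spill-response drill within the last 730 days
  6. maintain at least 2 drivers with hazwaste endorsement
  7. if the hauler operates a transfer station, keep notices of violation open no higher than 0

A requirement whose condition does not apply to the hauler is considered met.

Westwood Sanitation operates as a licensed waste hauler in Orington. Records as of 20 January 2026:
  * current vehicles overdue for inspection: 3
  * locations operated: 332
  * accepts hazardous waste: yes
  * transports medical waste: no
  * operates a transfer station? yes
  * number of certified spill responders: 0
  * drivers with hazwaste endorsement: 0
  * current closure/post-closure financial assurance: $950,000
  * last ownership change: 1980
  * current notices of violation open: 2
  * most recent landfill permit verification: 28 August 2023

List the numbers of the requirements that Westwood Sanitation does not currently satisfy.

1. vehicles overdue for inspection 3 > 1 → not met
2. closure/post-closure financial assurance $950,000 ≥ $950,000 → met
3. certified spill responders 0 < 4 → not met
4. condition 'accepts hazardous waste' holds; landfill permit verification 876 days ago vs limit 730 → not met
5. condition 'transports medical waste' does not hold → requirement n/a → met
6. drivers with hazwaste endorsement 0 < 2 → not met
7. condition 'operates a transfer station' holds; notices of violation open 2 > 0 → not met
Not met: 1, 3, 4, 6, 7

1, 3, 4, 6, 7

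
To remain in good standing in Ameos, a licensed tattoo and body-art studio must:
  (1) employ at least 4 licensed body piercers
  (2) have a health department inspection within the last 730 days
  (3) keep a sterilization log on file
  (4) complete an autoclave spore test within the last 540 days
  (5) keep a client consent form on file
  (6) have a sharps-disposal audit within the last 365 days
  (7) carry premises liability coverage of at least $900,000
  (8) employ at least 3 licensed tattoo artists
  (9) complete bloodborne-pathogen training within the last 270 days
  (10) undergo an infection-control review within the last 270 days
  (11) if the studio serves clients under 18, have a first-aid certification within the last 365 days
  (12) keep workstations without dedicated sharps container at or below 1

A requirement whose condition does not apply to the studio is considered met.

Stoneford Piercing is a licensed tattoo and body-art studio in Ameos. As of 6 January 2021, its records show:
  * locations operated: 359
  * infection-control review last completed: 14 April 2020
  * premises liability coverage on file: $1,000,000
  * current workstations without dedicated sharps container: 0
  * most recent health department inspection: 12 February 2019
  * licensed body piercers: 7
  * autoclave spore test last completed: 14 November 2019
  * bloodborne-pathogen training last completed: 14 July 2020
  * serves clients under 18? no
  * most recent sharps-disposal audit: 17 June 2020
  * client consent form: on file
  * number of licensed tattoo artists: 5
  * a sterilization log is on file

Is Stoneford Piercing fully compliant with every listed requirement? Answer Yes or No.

Yes

1. licensed body piercers 7 ≥ 4 → met
2. health department inspection 694 days ago vs limit 730 → met
3. sterilization log present → met
4. autoclave spore test 419 days ago vs limit 540 → met
5. client consent form present → met
6. sharps-disposal audit 203 days ago vs limit 365 → met
7. premises liability coverage $1,000,000 ≥ $900,000 → met
8. licensed tattoo artists 5 ≥ 3 → met
9. bloodborne-pathogen training 176 days ago vs limit 270 → met
10. infection-control review 267 days ago vs limit 270 → met
11. condition 'serves clients under 18' does not hold → requirement n/a → met
12. workstations without dedicated sharps container 0 ≤ 1 → met
All met.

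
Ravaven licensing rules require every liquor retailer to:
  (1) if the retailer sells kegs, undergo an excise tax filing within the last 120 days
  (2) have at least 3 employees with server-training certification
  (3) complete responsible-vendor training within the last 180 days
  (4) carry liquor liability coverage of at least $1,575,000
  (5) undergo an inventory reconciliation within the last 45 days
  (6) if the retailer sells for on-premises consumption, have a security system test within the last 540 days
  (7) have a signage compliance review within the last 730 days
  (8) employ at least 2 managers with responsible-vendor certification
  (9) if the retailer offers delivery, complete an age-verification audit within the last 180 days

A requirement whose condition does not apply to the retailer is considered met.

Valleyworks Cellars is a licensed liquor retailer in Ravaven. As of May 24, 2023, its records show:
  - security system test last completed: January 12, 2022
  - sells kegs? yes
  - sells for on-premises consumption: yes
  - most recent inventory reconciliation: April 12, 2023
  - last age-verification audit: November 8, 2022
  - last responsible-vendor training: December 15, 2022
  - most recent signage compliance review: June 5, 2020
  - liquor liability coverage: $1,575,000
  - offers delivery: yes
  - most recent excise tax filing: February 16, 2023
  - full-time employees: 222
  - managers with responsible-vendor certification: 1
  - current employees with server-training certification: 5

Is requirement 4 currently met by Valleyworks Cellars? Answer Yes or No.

Yes

4. liquor liability coverage $1,575,000 ≥ $1,575,000 → met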